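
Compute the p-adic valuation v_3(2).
v_3(2) = 0

v_3(n) is the largest exponent k such that 3^k divides n. Factor out: 2 = 3^0 · 2. (Sign doesn't affect v_p.) So v_3(2) = 0.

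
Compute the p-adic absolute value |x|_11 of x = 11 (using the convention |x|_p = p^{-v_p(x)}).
|11|_11 = 1/11

Step 1 — compute v_11(x) by factoring powers of 11 out of the numerator and denominator: v_11(11) = 1. Step 2 — apply |x|_p = p^{-v_p(x)} = 11^{-1} = 1/11.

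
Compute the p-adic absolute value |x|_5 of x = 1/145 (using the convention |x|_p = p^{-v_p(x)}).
|1/145|_5 = 5

Step 1 — compute v_5(x) by factoring powers of 5 out of the numerator and denominator: v_5(1/145) = -1. Step 2 — apply |x|_p = p^{-v_p(x)} = 5^{1} = 5.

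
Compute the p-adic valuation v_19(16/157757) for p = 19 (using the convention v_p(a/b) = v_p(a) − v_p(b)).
v_19(16/157757) = -3

Factor powers of 19 from the numerator and denominator of the reduced fraction: 16 = 19^0 · 16 and 157757 = 19^3 · 23. Apply v_p(a/b) = v_p(a) − v_p(b): v_19(16/157757) = 0 − 3 = -3.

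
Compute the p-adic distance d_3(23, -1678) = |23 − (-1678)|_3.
d_3(23, -1678) = 1/243

Step 1 — x − y = 23 − (-1678) = 1701. Step 2 — v_3(1701) = 5 (factor: 1701 = (3^5 · 7); the sign does not affect v_p). Step 3 — |x − y|_3 = 3^{-5} = 1/243.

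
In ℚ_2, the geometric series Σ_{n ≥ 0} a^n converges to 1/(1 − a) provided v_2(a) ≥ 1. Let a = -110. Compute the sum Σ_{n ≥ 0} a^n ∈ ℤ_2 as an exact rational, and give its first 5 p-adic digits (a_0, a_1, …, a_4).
Σ a^n = 1/(1 − a) = 1/111;  first 5 digits = (1, 1, 1, 1, 0)

v_2(a) = 1 ≥ 1, so the series converges in ℤ_2 to 1/(1 − a) = 1/(1 − (-110)) = 1/111. Expand this rational in ℤ_2: compute digits iteratively via d_i = x_i mod 2, x_{i+1} = (x_i − d_i)/2. The first 5 digits are (1, 1, 1, 1, 0).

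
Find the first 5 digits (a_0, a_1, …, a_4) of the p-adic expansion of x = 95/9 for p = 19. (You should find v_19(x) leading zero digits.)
(a_0, …, a_4) = (0, 9, 8, 8, 8)

v_19(95/9) = 1, so a_0 = ... = a_0 = 0. Factor out: x = 19^1 · u with u = 5/9 a unit in ℤ_19. Expand u iteratively via a_{v+i} = u_i mod 19, u_{i+1} = (u_i − a_{v+i})/19:
  u_0 = 5/9;  a_1 = 9;  u_1 = (u_0 − 9)/19 = -4/9
  u_1 = -4/9;  a_2 = 8;  u_2 = (u_1 − 8)/19 = -4/9
  u_2 = -4/9;  a_3 = 8;  u_3 = (u_2 − 8)/19 = -4/9
  u_3 = -4/9;  a_4 = 8;  u_4 = (u_3 − 8)/19 = -4/9
Digits: (0, 9, 8, 8, 8).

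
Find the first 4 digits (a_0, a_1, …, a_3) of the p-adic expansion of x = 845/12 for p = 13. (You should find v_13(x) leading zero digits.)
(a_0, …, a_3) = (0, 0, 8, 7)

v_13(845/12) = 2, so a_0 = ... = a_1 = 0. Factor out: x = 13^2 · u with u = 5/12 a unit in ℤ_13. Expand u iteratively via a_{v+i} = u_i mod 13, u_{i+1} = (u_i − a_{v+i})/13:
  u_0 = 5/12;  a_2 = 8;  u_1 = (u_0 − 8)/13 = -7/12
  u_1 = -7/12;  a_3 = 7;  u_2 = (u_1 − 7)/13 = -7/12
Digits: (0, 0, 8, 7).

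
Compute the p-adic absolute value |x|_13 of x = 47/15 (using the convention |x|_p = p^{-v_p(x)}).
|47/15|_13 = 1

Step 1 — compute v_13(x) by factoring powers of 13 out of the numerator and denominator: v_13(47/15) = 0. Step 2 — apply |x|_p = p^{-v_p(x)} = 13^{0} = 1.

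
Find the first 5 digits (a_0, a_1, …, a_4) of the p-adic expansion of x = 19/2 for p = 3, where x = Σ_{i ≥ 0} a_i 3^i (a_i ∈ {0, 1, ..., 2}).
(a_0, …, a_4) = (2, 1, 2, 1, 1)

v_3(19/2) = 0 (numerator and denominator both coprime to 3), so x ∈ ℤ_3^×. Compute digits iteratively via a_i = x_i mod 3, x_{i+1} = (x_i − a_i)/3, with x_0 = x:
  x_0 = 19/2;  a_0 = 2;  x_1 = (x_0 − 2)/3 = 5/2
  x_1 = 5/2;  a_1 = 1;  x_2 = (x_1 − 1)/3 = 1/2
  x_2 = 1/2;  a_2 = 2;  x_3 = (x_2 − 2)/3 = -1/2
  x_3 = -1/2;  a_3 = 1;  x_4 = (x_3 − 1)/3 = -1/2
  x_4 = -1/2;  a_4 = 1;  x_5 = (x_4 − 1)/3 = -1/2
Digits: (2, 1, 2, 1, 1).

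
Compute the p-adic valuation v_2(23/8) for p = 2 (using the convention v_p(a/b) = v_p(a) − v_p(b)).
v_2(23/8) = -3

Factor powers of 2 from the numerator and denominator of the reduced fraction: 23 = 2^0 · 23 and 8 = 2^3 · 1. Apply v_p(a/b) = v_p(a) − v_p(b): v_2(23/8) = 0 − 3 = -3.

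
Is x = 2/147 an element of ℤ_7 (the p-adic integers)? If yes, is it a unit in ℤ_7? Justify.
x ∉ ℤ_7 (v_7(x) = -2 < 0)

ℤ_7 = {x ∈ ℚ_7 : v_7(x) ≥ 0} and ℤ_7^× = {x ∈ ℤ_7 : v_7(x) = 0}. Here v_7(2/147) = v_7(num) − v_7(den) = -2; compare against these criteria.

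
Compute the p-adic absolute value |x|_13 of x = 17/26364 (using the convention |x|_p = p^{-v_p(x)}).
|17/26364|_13 = 2197

Step 1 — compute v_13(x) by factoring powers of 13 out of the numerator and denominator: v_13(17/26364) = -3. Step 2 — apply |x|_p = p^{-v_p(x)} = 13^{3} = 2197.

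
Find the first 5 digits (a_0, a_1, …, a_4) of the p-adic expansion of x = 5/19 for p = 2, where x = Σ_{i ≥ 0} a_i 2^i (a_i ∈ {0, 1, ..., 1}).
(a_0, …, a_4) = (1, 1, 1, 0, 0)

v_2(5/19) = 0 (numerator and denominator both coprime to 2), so x ∈ ℤ_2^×. Compute digits iteratively via a_i = x_i mod 2, x_{i+1} = (x_i − a_i)/2, with x_0 = x:
  x_0 = 5/19;  a_0 = 1;  x_1 = (x_0 − 1)/2 = -7/19
  x_1 = -7/19;  a_1 = 1;  x_2 = (x_1 − 1)/2 = -13/19
  x_2 = -13/19;  a_2 = 1;  x_3 = (x_2 − 1)/2 = -16/19
  x_3 = -16/19;  a_3 = 0;  x_4 = (x_3 − 0)/2 = -8/19
  x_4 = -8/19;  a_4 = 0;  x_5 = (x_4 − 0)/2 = -4/19
Digits: (1, 1, 1, 0, 0).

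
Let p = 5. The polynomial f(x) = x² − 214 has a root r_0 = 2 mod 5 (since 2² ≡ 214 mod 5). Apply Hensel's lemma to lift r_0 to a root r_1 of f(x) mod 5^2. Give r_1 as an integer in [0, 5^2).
r_1 = 17 (mod 25)

Hensel's recurrence: r_{i+1} = r_i − f(r_i)·(f′(r_i))^{-1} mod 5^{i+2}, with f′(x) = 2x. Iterate:
  r_0 = 2 (mod 5)
  r_1 = 17 (mod 25)
Final: r_1 = 17, and one checks f(r_1) ≡ 0 mod 5^2.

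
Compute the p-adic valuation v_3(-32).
v_3(-32) = 0

v_3(n) is the largest exponent k such that 3^k divides n. Factor out: -32 = -3^0 · 32. (Sign doesn't affect v_p.) So v_3(-32) = 0.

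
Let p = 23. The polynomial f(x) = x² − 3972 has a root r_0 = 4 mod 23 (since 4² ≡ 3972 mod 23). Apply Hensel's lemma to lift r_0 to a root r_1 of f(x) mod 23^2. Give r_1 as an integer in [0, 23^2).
r_1 = 234 (mod 529)

Hensel's recurrence: r_{i+1} = r_i − f(r_i)·(f′(r_i))^{-1} mod 23^{i+2}, with f′(x) = 2x. Iterate:
  r_0 = 4 (mod 23)
  r_1 = 234 (mod 529)
Final: r_1 = 234, and one checks f(r_1) ≡ 0 mod 23^2.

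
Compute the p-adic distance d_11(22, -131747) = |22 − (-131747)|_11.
d_11(22, -131747) = 1/14641

Step 1 — x − y = 22 − (-131747) = 131769. Step 2 — v_11(131769) = 4 (factor: 131769 = (11^4 · 9); the sign does not affect v_p). Step 3 — |x − y|_11 = 11^{-4} = 1/14641.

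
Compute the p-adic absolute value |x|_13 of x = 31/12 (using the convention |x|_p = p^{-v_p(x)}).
|31/12|_13 = 1

Step 1 — compute v_13(x) by factoring powers of 13 out of the numerator and denominator: v_13(31/12) = 0. Step 2 — apply |x|_p = p^{-v_p(x)} = 13^{0} = 1.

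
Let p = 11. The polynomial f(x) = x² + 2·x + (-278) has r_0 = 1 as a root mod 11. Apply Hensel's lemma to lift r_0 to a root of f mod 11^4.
r_3 = 14257 (mod 14641)

Hensel: r_{i+1} = r_i − f(r_i)·(f′(r_i))^{-1} mod 11^{i+2}, f′(x) = 2x + 2. Iterate:
  r_0 = 1 (mod 11)
  r_1 = 100 (mod 121)
  r_2 = 947 (mod 1331)
  r_3 = 14257 (mod 14641)
Final: r = 14257 satisfies f(r) ≡ 0 mod 11^4.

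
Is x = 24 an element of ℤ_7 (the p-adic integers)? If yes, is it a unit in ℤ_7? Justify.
x ∈ ℤ_7^× (unit); v_7(x) = 0

ℤ_7 = {x ∈ ℚ_7 : v_7(x) ≥ 0} and ℤ_7^× = {x ∈ ℤ_7 : v_7(x) = 0}. Here v_7(24) = v_7(num) − v_7(den) = 0; compare against these criteria.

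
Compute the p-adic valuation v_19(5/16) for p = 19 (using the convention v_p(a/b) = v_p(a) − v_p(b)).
v_19(5/16) = 0

Factor powers of 19 from the numerator and denominator of the reduced fraction: 5 = 19^0 · 5 and 16 = 19^0 · 16. Apply v_p(a/b) = v_p(a) − v_p(b): v_19(5/16) = 0 − 0 = 0.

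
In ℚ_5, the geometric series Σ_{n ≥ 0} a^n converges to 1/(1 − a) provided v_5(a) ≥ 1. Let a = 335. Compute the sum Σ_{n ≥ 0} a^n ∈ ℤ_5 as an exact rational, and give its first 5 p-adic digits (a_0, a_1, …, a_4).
Σ a^n = 1/(1 − a) = -1/334;  first 5 digits = (1, 2, 2, 3, 3)

v_5(a) = 1 ≥ 1, so the series converges in ℤ_5 to 1/(1 − a) = 1/(1 − 335) = -1/334. Expand this rational in ℤ_5: compute digits iteratively via d_i = x_i mod 5, x_{i+1} = (x_i − d_i)/5. The first 5 digits are (1, 2, 2, 3, 3).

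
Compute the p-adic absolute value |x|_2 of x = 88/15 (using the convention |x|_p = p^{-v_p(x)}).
|88/15|_2 = 1/8

Step 1 — compute v_2(x) by factoring powers of 2 out of the numerator and denominator: v_2(88/15) = 3. Step 2 — apply |x|_p = p^{-v_p(x)} = 2^{-3} = 1/8.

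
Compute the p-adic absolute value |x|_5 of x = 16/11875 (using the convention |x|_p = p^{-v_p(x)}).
|16/11875|_5 = 625

Step 1 — compute v_5(x) by factoring powers of 5 out of the numerator and denominator: v_5(16/11875) = -4. Step 2 — apply |x|_p = p^{-v_p(x)} = 5^{4} = 625.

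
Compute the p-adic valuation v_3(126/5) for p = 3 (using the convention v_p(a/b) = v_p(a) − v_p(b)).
v_3(126/5) = 2

Factor powers of 3 from the numerator and denominator of the reduced fraction: 126 = 3^2 · 14 and 5 = 3^0 · 5. Apply v_p(a/b) = v_p(a) − v_p(b): v_3(126/5) = 2 − 0 = 2.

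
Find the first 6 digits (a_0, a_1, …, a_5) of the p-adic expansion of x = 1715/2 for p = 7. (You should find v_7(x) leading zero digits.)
(a_0, …, a_5) = (0, 0, 0, 6, 3, 3)

v_7(1715/2) = 3, so a_0 = ... = a_2 = 0. Factor out: x = 7^3 · u with u = 5/2 a unit in ℤ_7. Expand u iteratively via a_{v+i} = u_i mod 7, u_{i+1} = (u_i − a_{v+i})/7:
  u_0 = 5/2;  a_3 = 6;  u_1 = (u_0 − 6)/7 = -1/2
  u_1 = -1/2;  a_4 = 3;  u_2 = (u_1 − 3)/7 = -1/2
  u_2 = -1/2;  a_5 = 3;  u_3 = (u_2 − 3)/7 = -1/2
Digits: (0, 0, 0, 6, 3, 3).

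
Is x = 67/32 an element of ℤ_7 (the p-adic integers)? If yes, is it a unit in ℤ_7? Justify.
x ∈ ℤ_7^× (unit); v_7(x) = 0

ℤ_7 = {x ∈ ℚ_7 : v_7(x) ≥ 0} and ℤ_7^× = {x ∈ ℤ_7 : v_7(x) = 0}. Here v_7(67/32) = v_7(num) − v_7(den) = 0; compare against these criteria.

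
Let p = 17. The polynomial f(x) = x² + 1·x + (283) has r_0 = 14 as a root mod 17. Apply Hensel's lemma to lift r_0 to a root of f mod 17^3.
r_2 = 2020 (mod 4913)

Hensel: r_{i+1} = r_i − f(r_i)·(f′(r_i))^{-1} mod 17^{i+2}, f′(x) = 2x + 1. Iterate:
  r_0 = 14 (mod 17)
  r_1 = 286 (mod 289)
  r_2 = 2020 (mod 4913)
Final: r = 2020 satisfies f(r) ≡ 0 mod 17^3.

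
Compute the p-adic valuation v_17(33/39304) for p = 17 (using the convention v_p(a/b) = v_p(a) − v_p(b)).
v_17(33/39304) = -3

Factor powers of 17 from the numerator and denominator of the reduced fraction: 33 = 17^0 · 33 and 39304 = 17^3 · 8. Apply v_p(a/b) = v_p(a) − v_p(b): v_17(33/39304) = 0 − 3 = -3.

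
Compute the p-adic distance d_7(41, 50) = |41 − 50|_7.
d_7(41, 50) = 1

Step 1 — x − y = 41 − 50 = -9. Step 2 — v_7(-9) = 0 (factor: -9 = −(7^0 · 9); the sign does not affect v_p). Step 3 — |x − y|_7 = 7^{0} = 1.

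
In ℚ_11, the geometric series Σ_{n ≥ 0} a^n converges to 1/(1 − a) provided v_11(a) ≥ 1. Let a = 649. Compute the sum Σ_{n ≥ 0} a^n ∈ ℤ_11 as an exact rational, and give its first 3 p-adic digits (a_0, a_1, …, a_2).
Σ a^n = 1/(1 − a) = -1/648;  first 3 digits = (1, 4, 10)

v_11(a) = 1 ≥ 1, so the series converges in ℤ_11 to 1/(1 − a) = 1/(1 − 649) = -1/648. Expand this rational in ℤ_11: compute digits iteratively via d_i = x_i mod 11, x_{i+1} = (x_i − d_i)/11. The first 3 digits are (1, 4, 10).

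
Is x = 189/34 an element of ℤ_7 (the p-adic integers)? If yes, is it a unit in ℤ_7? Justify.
x ∈ ℤ_7 but not a unit; v_7(x) = 1 > 0

ℤ_7 = {x ∈ ℚ_7 : v_7(x) ≥ 0} and ℤ_7^× = {x ∈ ℤ_7 : v_7(x) = 0}. Here v_7(189/34) = v_7(num) − v_7(den) = 1; compare against these criteria.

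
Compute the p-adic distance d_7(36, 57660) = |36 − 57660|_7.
d_7(36, 57660) = 1/2401

Step 1 — x − y = 36 − 57660 = -57624. Step 2 — v_7(-57624) = 4 (factor: -57624 = −(7^4 · 24); the sign does not affect v_p). Step 3 — |x − y|_7 = 7^{-4} = 1/2401.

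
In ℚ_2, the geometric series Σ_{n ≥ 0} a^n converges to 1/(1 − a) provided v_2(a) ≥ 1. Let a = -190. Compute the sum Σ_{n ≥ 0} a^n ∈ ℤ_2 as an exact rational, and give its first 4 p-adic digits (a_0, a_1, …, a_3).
Σ a^n = 1/(1 − a) = 1/191;  first 4 digits = (1, 1, 1, 1)

v_2(a) = 1 ≥ 1, so the series converges in ℤ_2 to 1/(1 − a) = 1/(1 − (-190)) = 1/191. Expand this rational in ℤ_2: compute digits iteratively via d_i = x_i mod 2, x_{i+1} = (x_i − d_i)/2. The first 4 digits are (1, 1, 1, 1).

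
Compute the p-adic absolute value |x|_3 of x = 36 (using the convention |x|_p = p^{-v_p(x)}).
|36|_3 = 1/9

Step 1 — compute v_3(x) by factoring powers of 3 out of the numerator and denominator: v_3(36) = 2. Step 2 — apply |x|_p = p^{-v_p(x)} = 3^{-2} = 1/9.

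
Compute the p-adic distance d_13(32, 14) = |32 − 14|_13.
d_13(32, 14) = 1

Step 1 — x − y = 32 − 14 = 18. Step 2 — v_13(18) = 0 (factor: 18 = (13^0 · 18); the sign does not affect v_p). Step 3 — |x − y|_13 = 13^{0} = 1.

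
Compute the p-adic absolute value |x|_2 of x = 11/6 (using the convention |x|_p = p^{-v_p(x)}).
|11/6|_2 = 2

Step 1 — compute v_2(x) by factoring powers of 2 out of the numerator and denominator: v_2(11/6) = -1. Step 2 — apply |x|_p = p^{-v_p(x)} = 2^{1} = 2.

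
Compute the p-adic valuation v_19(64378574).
v_19(64378574) = 5

v_19(n) is the largest exponent k such that 19^k divides n. Factor out: 64378574 = 19^5 · 26. (Sign doesn't affect v_p.) So v_19(64378574) = 5.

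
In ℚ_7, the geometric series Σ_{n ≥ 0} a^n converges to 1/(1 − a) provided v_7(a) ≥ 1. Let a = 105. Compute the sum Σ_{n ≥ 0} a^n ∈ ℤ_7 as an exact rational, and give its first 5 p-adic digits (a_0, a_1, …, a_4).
Σ a^n = 1/(1 − a) = -1/104;  first 5 digits = (1, 1, 3, 5, 4)

v_7(a) = 1 ≥ 1, so the series converges in ℤ_7 to 1/(1 − a) = 1/(1 − 105) = -1/104. Expand this rational in ℤ_7: compute digits iteratively via d_i = x_i mod 7, x_{i+1} = (x_i − d_i)/7. The first 5 digits are (1, 1, 3, 5, 4).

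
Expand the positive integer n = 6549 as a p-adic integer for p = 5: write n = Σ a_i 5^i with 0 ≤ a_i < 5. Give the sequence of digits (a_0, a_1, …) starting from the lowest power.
(a_0, a_1, …) = (4, 4, 1, 2, 0, 2)

Repeated division by 5 gives the digits low-to-high: 6549 = 4 + 4·5^1 + 1·5^2 + 2·5^3 + 2·5^5. Digit sequence: (4, 4, 1, 2, 0, 2).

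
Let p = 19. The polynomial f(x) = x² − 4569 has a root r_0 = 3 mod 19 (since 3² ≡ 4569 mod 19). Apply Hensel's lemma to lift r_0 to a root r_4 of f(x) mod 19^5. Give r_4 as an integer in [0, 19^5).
r_4 = 1500357 (mod 2476099)

Hensel's recurrence: r_{i+1} = r_i − f(r_i)·(f′(r_i))^{-1} mod 19^{i+2}, with f′(x) = 2x. Iterate:
  r_0 = 3 (mod 19)
  r_1 = 41 (mod 361)
  r_2 = 5095 (mod 6859)
  r_3 = 66826 (mod 130321)
  r_4 = 1500357 (mod 2476099)
Final: r_4 = 1500357, and one checks f(r_4) ≡ 0 mod 19^5.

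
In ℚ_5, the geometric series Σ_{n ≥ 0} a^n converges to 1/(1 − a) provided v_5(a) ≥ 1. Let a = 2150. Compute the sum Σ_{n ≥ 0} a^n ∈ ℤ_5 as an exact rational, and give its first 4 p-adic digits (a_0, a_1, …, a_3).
Σ a^n = 1/(1 − a) = -1/2149;  first 4 digits = (1, 0, 1, 2)

v_5(a) = 2 ≥ 1, so the series converges in ℤ_5 to 1/(1 − a) = 1/(1 − 2150) = -1/2149. Expand this rational in ℤ_5: compute digits iteratively via d_i = x_i mod 5, x_{i+1} = (x_i − d_i)/5. The first 4 digits are (1, 0, 1, 2).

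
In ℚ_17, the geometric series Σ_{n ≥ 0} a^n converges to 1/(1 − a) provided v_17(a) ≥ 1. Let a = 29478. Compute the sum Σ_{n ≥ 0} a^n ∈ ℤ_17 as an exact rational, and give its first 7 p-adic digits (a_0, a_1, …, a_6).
Σ a^n = 1/(1 − a) = -1/29477;  first 7 digits = (1, 0, 0, 6, 0, 0, 2)

v_17(a) = 3 ≥ 1, so the series converges in ℤ_17 to 1/(1 − a) = 1/(1 − 29478) = -1/29477. Expand this rational in ℤ_17: compute digits iteratively via d_i = x_i mod 17, x_{i+1} = (x_i − d_i)/17. The first 7 digits are (1, 0, 0, 6, 0, 0, 2).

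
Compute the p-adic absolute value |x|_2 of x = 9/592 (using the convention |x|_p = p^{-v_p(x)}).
|9/592|_2 = 16

Step 1 — compute v_2(x) by factoring powers of 2 out of the numerator and denominator: v_2(9/592) = -4. Step 2 — apply |x|_p = p^{-v_p(x)} = 2^{4} = 16.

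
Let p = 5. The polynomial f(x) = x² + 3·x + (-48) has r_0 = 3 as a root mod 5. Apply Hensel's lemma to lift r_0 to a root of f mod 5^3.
r_2 = 73 (mod 125)

Hensel: r_{i+1} = r_i − f(r_i)·(f′(r_i))^{-1} mod 5^{i+2}, f′(x) = 2x + 3. Iterate:
  r_0 = 3 (mod 5)
  r_1 = 23 (mod 25)
  r_2 = 73 (mod 125)
Final: r = 73 satisfies f(r) ≡ 0 mod 5^3.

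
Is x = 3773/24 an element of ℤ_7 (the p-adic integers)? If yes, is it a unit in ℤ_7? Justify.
x ∈ ℤ_7 but not a unit; v_7(x) = 3 > 0

ℤ_7 = {x ∈ ℚ_7 : v_7(x) ≥ 0} and ℤ_7^× = {x ∈ ℤ_7 : v_7(x) = 0}. Here v_7(3773/24) = v_7(num) − v_7(den) = 3; compare against these criteria.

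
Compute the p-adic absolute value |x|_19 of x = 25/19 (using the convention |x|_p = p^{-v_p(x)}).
|25/19|_19 = 19

Step 1 — compute v_19(x) by factoring powers of 19 out of the numerator and denominator: v_19(25/19) = -1. Step 2 — apply |x|_p = p^{-v_p(x)} = 19^{1} = 19.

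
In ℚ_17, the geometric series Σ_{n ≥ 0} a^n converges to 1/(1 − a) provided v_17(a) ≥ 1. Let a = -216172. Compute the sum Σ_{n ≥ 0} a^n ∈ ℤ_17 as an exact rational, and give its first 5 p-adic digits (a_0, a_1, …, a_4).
Σ a^n = 1/(1 − a) = 1/216173;  first 5 digits = (1, 0, 0, 7, 14)

v_17(a) = 3 ≥ 1, so the series converges in ℤ_17 to 1/(1 − a) = 1/(1 − (-216172)) = 1/216173. Expand this rational in ℤ_17: compute digits iteratively via d_i = x_i mod 17, x_{i+1} = (x_i − d_i)/17. The first 5 digits are (1, 0, 0, 7, 14).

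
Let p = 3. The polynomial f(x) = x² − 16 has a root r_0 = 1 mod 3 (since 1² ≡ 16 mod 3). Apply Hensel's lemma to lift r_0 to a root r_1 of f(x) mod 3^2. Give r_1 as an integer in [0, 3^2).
r_1 = 4 (mod 9)

Hensel's recurrence: r_{i+1} = r_i − f(r_i)·(f′(r_i))^{-1} mod 3^{i+2}, with f′(x) = 2x. Iterate:
  r_0 = 1 (mod 3)
  r_1 = 4 (mod 9)
Final: r_1 = 4, and one checks f(r_1) ≡ 0 mod 3^2.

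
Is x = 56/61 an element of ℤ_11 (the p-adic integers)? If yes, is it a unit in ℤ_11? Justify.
x ∈ ℤ_11^× (unit); v_11(x) = 0

ℤ_11 = {x ∈ ℚ_11 : v_11(x) ≥ 0} and ℤ_11^× = {x ∈ ℤ_11 : v_11(x) = 0}. Here v_11(56/61) = v_11(num) − v_11(den) = 0; compare against these criteria.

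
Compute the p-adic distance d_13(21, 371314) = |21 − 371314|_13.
d_13(21, 371314) = 1/371293

Step 1 — x − y = 21 − 371314 = -371293. Step 2 — v_13(-371293) = 5 (factor: -371293 = −(13^5 · 1); the sign does not affect v_p). Step 3 — |x − y|_13 = 13^{-5} = 1/371293.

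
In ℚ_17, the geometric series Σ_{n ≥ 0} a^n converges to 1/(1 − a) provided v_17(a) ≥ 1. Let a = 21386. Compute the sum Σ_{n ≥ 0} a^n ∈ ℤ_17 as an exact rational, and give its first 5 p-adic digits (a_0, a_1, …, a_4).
Σ a^n = 1/(1 − a) = -1/21385;  first 5 digits = (1, 0, 6, 4, 2)

v_17(a) = 2 ≥ 1, so the series converges in ℤ_17 to 1/(1 − a) = 1/(1 − 21386) = -1/21385. Expand this rational in ℤ_17: compute digits iteratively via d_i = x_i mod 17, x_{i+1} = (x_i − d_i)/17. The first 5 digits are (1, 0, 6, 4, 2).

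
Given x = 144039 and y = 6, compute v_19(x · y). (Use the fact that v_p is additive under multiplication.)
v_19(864234) = 3

v_p(x) = 3 (factor: 144039 = 19^3 · 21); v_p(y) = 0 (factor: 6 = 19^0 · 6). Additivity: v_p(xy) = v_p(x) + v_p(y) = 3 + 0 = 3. (Direct check: xy = 864234 = 19^3 · (126).)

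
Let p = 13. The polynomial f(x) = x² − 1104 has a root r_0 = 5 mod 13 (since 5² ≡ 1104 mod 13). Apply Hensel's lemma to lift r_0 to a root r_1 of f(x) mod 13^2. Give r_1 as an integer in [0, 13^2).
r_1 = 96 (mod 169)

Hensel's recurrence: r_{i+1} = r_i − f(r_i)·(f′(r_i))^{-1} mod 13^{i+2}, with f′(x) = 2x. Iterate:
  r_0 = 5 (mod 13)
  r_1 = 96 (mod 169)
Final: r_1 = 96, and one checks f(r_1) ≡ 0 mod 13^2.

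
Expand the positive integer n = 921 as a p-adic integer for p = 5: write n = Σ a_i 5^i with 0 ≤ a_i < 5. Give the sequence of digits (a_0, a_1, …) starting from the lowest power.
(a_0, a_1, …) = (1, 4, 1, 2, 1)

Repeated division by 5 gives the digits low-to-high: 921 = 1 + 4·5^1 + 1·5^2 + 2·5^3 + 1·5^4. Digit sequence: (1, 4, 1, 2, 1).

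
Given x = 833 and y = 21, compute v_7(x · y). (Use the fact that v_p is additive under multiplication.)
v_7(17493) = 3

v_p(x) = 2 (factor: 833 = 7^2 · 17); v_p(y) = 1 (factor: 21 = 7^1 · 3). Additivity: v_p(xy) = v_p(x) + v_p(y) = 2 + 1 = 3. (Direct check: xy = 17493 = 7^3 · (51).)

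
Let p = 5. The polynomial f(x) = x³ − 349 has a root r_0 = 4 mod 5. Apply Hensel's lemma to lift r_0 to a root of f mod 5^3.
r_2 = 74 (mod 125)

Hensel: r_{i+1} = r_i − f(r_i)/f′(r_i) mod 5^{i+2}, where f′(x) = 3x². Iterate:
  r_0 = 4 (mod 5)
  r_1 = 24 (mod 25)
  r_2 = 74 (mod 125)
Final: r = 74 with f(r) ≡ 0 mod 5^3.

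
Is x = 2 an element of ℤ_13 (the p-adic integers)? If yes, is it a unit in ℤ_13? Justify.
x ∈ ℤ_13^× (unit); v_13(x) = 0

ℤ_13 = {x ∈ ℚ_13 : v_13(x) ≥ 0} and ℤ_13^× = {x ∈ ℤ_13 : v_13(x) = 0}. Here v_13(2) = v_13(num) − v_13(den) = 0; compare against these criteria.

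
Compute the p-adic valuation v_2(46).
v_2(46) = 1

v_2(n) is the largest exponent k such that 2^k divides n. Factor out: 46 = 2^1 · 23. (Sign doesn't affect v_p.) So v_2(46) = 1.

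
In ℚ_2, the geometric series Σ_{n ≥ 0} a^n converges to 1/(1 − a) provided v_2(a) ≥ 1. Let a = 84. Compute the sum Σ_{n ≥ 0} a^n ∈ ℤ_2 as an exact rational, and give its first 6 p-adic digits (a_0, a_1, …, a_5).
Σ a^n = 1/(1 − a) = -1/83;  first 6 digits = (1, 0, 1, 0, 0, 1)

v_2(a) = 2 ≥ 1, so the series converges in ℤ_2 to 1/(1 − a) = 1/(1 − 84) = -1/83. Expand this rational in ℤ_2: compute digits iteratively via d_i = x_i mod 2, x_{i+1} = (x_i − d_i)/2. The first 6 digits are (1, 0, 1, 0, 0, 1).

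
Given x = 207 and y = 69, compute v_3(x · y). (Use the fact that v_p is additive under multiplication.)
v_3(14283) = 3

v_p(x) = 2 (factor: 207 = 3^2 · 23); v_p(y) = 1 (factor: 69 = 3^1 · 23). Additivity: v_p(xy) = v_p(x) + v_p(y) = 2 + 1 = 3. (Direct check: xy = 14283 = 3^3 · (529).)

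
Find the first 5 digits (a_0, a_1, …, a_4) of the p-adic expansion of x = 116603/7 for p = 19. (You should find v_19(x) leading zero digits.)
(a_0, …, a_4) = (0, 0, 0, 16, 2)

v_19(116603/7) = 3, so a_0 = ... = a_2 = 0. Factor out: x = 19^3 · u with u = 17/7 a unit in ℤ_19. Expand u iteratively via a_{v+i} = u_i mod 19, u_{i+1} = (u_i − a_{v+i})/19:
  u_0 = 17/7;  a_3 = 16;  u_1 = (u_0 − 16)/19 = -5/7
  u_1 = -5/7;  a_4 = 2;  u_2 = (u_1 − 2)/19 = -1/7
Digits: (0, 0, 0, 16, 2).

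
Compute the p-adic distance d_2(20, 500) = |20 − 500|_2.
d_2(20, 500) = 1/32

Step 1 — x − y = 20 − 500 = -480. Step 2 — v_2(-480) = 5 (factor: -480 = −(2^5 · 15); the sign does not affect v_p). Step 3 — |x − y|_2 = 2^{-5} = 1/32.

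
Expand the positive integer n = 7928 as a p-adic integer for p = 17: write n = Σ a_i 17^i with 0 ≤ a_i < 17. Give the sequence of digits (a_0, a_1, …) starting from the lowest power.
(a_0, a_1, …) = (6, 7, 10, 1)

Repeated division by 17 gives the digits low-to-high: 7928 = 6 + 7·17^1 + 10·17^2 + 1·17^3. Digit sequence: (6, 7, 10, 1).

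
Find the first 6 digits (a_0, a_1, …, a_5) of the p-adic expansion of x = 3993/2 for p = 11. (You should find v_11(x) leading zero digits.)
(a_0, …, a_5) = (0, 0, 0, 7, 5, 5)

v_11(3993/2) = 3, so a_0 = ... = a_2 = 0. Factor out: x = 11^3 · u with u = 3/2 a unit in ℤ_11. Expand u iteratively via a_{v+i} = u_i mod 11, u_{i+1} = (u_i − a_{v+i})/11:
  u_0 = 3/2;  a_3 = 7;  u_1 = (u_0 − 7)/11 = -1/2
  u_1 = -1/2;  a_4 = 5;  u_2 = (u_1 − 5)/11 = -1/2
  u_2 = -1/2;  a_5 = 5;  u_3 = (u_2 − 5)/11 = -1/2
Digits: (0, 0, 0, 7, 5, 5).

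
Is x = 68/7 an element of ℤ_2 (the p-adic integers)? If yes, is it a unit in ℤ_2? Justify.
x ∈ ℤ_2 but not a unit; v_2(x) = 2 > 0

ℤ_2 = {x ∈ ℚ_2 : v_2(x) ≥ 0} and ℤ_2^× = {x ∈ ℤ_2 : v_2(x) = 0}. Here v_2(68/7) = v_2(num) − v_2(den) = 2; compare against these criteria.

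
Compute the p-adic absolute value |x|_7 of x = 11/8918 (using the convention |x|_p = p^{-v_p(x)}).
|11/8918|_7 = 343

Step 1 — compute v_7(x) by factoring powers of 7 out of the numerator and denominator: v_7(11/8918) = -3. Step 2 — apply |x|_p = p^{-v_p(x)} = 7^{3} = 343.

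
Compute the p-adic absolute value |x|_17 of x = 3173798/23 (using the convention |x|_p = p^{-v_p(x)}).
|3173798/23|_17 = 1/83521

Step 1 — compute v_17(x) by factoring powers of 17 out of the numerator and denominator: v_17(3173798/23) = 4. Step 2 — apply |x|_p = p^{-v_p(x)} = 17^{-4} = 1/83521.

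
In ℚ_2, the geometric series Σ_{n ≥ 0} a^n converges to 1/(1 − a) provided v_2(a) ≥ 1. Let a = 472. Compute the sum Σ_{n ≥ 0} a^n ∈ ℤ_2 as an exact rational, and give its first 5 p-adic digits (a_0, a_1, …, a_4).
Σ a^n = 1/(1 − a) = -1/471;  first 5 digits = (1, 0, 0, 1, 1)

v_2(a) = 3 ≥ 1, so the series converges in ℤ_2 to 1/(1 − a) = 1/(1 − 472) = -1/471. Expand this rational in ℤ_2: compute digits iteratively via d_i = x_i mod 2, x_{i+1} = (x_i − d_i)/2. The first 5 digits are (1, 0, 0, 1, 1).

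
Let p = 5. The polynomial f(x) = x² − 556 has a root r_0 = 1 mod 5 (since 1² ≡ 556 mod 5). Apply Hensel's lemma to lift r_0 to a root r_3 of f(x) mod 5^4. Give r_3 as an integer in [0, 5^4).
r_3 = 416 (mod 625)

Hensel's recurrence: r_{i+1} = r_i − f(r_i)·(f′(r_i))^{-1} mod 5^{i+2}, with f′(x) = 2x. Iterate:
  r_0 = 1 (mod 5)
  r_1 = 16 (mod 25)
  r_2 = 41 (mod 125)
  r_3 = 416 (mod 625)
Final: r_3 = 416, and one checks f(r_3) ≡ 0 mod 5^4.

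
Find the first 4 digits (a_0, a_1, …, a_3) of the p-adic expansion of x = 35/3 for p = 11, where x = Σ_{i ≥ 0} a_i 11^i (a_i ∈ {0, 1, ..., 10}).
(a_0, …, a_3) = (8, 4, 7, 3)

v_11(35/3) = 0 (numerator and denominator both coprime to 11), so x ∈ ℤ_11^×. Compute digits iteratively via a_i = x_i mod 11, x_{i+1} = (x_i − a_i)/11, with x_0 = x:
  x_0 = 35/3;  a_0 = 8;  x_1 = (x_0 − 8)/11 = 1/3
  x_1 = 1/3;  a_1 = 4;  x_2 = (x_1 − 4)/11 = -1/3
  x_2 = -1/3;  a_2 = 7;  x_3 = (x_2 − 7)/11 = -2/3
  x_3 = -2/3;  a_3 = 3;  x_4 = (x_3 − 3)/11 = -1/3
Digits: (8, 4, 7, 3).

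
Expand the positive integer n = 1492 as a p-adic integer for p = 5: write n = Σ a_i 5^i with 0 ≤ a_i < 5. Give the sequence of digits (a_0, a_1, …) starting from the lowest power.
(a_0, a_1, …) = (2, 3, 4, 1, 2)

Repeated division by 5 gives the digits low-to-high: 1492 = 2 + 3·5^1 + 4·5^2 + 1·5^3 + 2·5^4. Digit sequence: (2, 3, 4, 1, 2).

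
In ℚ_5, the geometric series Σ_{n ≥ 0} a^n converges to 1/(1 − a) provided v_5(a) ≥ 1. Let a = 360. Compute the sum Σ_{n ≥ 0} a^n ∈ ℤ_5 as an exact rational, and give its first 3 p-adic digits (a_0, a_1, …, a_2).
Σ a^n = 1/(1 − a) = -1/359;  first 3 digits = (1, 2, 3)

v_5(a) = 1 ≥ 1, so the series converges in ℤ_5 to 1/(1 − a) = 1/(1 − 360) = -1/359. Expand this rational in ℤ_5: compute digits iteratively via d_i = x_i mod 5, x_{i+1} = (x_i − d_i)/5. The first 3 digits are (1, 2, 3).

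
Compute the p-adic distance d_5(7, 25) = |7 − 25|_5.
d_5(7, 25) = 1

Step 1 — x − y = 7 − 25 = -18. Step 2 — v_5(-18) = 0 (factor: -18 = −(5^0 · 18); the sign does not affect v_p). Step 3 — |x − y|_5 = 5^{0} = 1.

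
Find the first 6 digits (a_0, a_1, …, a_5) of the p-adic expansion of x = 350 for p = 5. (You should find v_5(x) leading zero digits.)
(a_0, …, a_5) = (0, 0, 4, 2, 0, 0)

v_5(350) = 2, so a_0 = ... = a_1 = 0. Factor out: x = 5^2 · u with u = 14 a unit in ℤ_5. Expand u iteratively via a_{v+i} = u_i mod 5, u_{i+1} = (u_i − a_{v+i})/5:
  u_0 = 14;  a_2 = 4;  u_1 = (u_0 − 4)/5 = 2
  u_1 = 2;  a_3 = 2;  u_2 = (u_1 − 2)/5 = 0
  u_2 = 0;  a_4 = 0;  u_3 = (u_2 − 0)/5 = 0
  u_3 = 0;  a_5 = 0;  u_4 = (u_3 − 0)/5 = 0
Digits: (0, 0, 4, 2, 0, 0).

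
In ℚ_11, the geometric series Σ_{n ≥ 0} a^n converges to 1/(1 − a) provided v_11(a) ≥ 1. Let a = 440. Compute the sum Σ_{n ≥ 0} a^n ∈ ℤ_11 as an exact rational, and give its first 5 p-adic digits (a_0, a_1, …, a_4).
Σ a^n = 1/(1 − a) = -1/439;  first 5 digits = (1, 7, 8, 4, 4)

v_11(a) = 1 ≥ 1, so the series converges in ℤ_11 to 1/(1 − a) = 1/(1 − 440) = -1/439. Expand this rational in ℤ_11: compute digits iteratively via d_i = x_i mod 11, x_{i+1} = (x_i − d_i)/11. The first 5 digits are (1, 7, 8, 4, 4).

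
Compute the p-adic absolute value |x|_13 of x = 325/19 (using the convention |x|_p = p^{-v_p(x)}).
|325/19|_13 = 1/13

Step 1 — compute v_13(x) by factoring powers of 13 out of the numerator and denominator: v_13(325/19) = 1. Step 2 — apply |x|_p = p^{-v_p(x)} = 13^{-1} = 1/13.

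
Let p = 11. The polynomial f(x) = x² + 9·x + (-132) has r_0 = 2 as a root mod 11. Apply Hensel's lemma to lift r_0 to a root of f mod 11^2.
r_1 = 57 (mod 121)

Hensel: r_{i+1} = r_i − f(r_i)·(f′(r_i))^{-1} mod 11^{i+2}, f′(x) = 2x + 9. Iterate:
  r_0 = 2 (mod 11)
  r_1 = 57 (mod 121)
Final: r = 57 satisfies f(r) ≡ 0 mod 11^2.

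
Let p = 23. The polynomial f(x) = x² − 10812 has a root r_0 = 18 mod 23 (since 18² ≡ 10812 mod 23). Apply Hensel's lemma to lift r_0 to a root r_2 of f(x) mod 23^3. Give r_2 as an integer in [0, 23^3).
r_2 = 11771 (mod 12167)

Hensel's recurrence: r_{i+1} = r_i − f(r_i)·(f′(r_i))^{-1} mod 23^{i+2}, with f′(x) = 2x. Iterate:
  r_0 = 18 (mod 23)
  r_1 = 133 (mod 529)
  r_2 = 11771 (mod 12167)
Final: r_2 = 11771, and one checks f(r_2) ≡ 0 mod 23^3.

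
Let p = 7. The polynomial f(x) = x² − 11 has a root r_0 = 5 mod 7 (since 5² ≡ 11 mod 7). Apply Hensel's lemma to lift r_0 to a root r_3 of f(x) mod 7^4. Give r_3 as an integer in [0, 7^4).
r_3 = 817 (mod 2401)

Hensel's recurrence: r_{i+1} = r_i − f(r_i)·(f′(r_i))^{-1} mod 7^{i+2}, with f′(x) = 2x. Iterate:
  r_0 = 5 (mod 7)
  r_1 = 33 (mod 49)
  r_2 = 131 (mod 343)
  r_3 = 817 (mod 2401)
Final: r_3 = 817, and one checks f(r_3) ≡ 0 mod 7^4.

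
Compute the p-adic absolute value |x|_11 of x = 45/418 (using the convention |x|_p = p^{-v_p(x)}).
|45/418|_11 = 11

Step 1 — compute v_11(x) by factoring powers of 11 out of the numerator and denominator: v_11(45/418) = -1. Step 2 — apply |x|_p = p^{-v_p(x)} = 11^{1} = 11.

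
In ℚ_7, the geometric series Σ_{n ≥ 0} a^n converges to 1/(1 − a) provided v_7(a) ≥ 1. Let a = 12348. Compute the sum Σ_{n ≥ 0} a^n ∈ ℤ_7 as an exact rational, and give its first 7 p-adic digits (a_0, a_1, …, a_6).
Σ a^n = 1/(1 − a) = -1/12347;  first 7 digits = (1, 0, 0, 1, 5, 0, 1)

v_7(a) = 3 ≥ 1, so the series converges in ℤ_7 to 1/(1 − a) = 1/(1 − 12348) = -1/12347. Expand this rational in ℤ_7: compute digits iteratively via d_i = x_i mod 7, x_{i+1} = (x_i − d_i)/7. The first 7 digits are (1, 0, 0, 1, 5, 0, 1).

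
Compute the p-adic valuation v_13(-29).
v_13(-29) = 0

v_13(n) is the largest exponent k such that 13^k divides n. Factor out: -29 = -13^0 · 29. (Sign doesn't affect v_p.) So v_13(-29) = 0.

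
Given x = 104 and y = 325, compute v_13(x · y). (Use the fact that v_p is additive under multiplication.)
v_13(33800) = 2

v_p(x) = 1 (factor: 104 = 13^1 · 8); v_p(y) = 1 (factor: 325 = 13^1 · 25). Additivity: v_p(xy) = v_p(x) + v_p(y) = 1 + 1 = 2. (Direct check: xy = 33800 = 13^2 · (200).)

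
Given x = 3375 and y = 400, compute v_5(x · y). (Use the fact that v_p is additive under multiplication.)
v_5(1350000) = 5

v_p(x) = 3 (factor: 3375 = 5^3 · 27); v_p(y) = 2 (factor: 400 = 5^2 · 16). Additivity: v_p(xy) = v_p(x) + v_p(y) = 3 + 2 = 5. (Direct check: xy = 1350000 = 5^5 · (432).)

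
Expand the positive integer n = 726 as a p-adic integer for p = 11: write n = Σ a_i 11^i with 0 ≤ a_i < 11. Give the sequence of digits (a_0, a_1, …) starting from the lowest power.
(a_0, a_1, …) = (0, 0, 6)

Repeated division by 11 gives the digits low-to-high: 726 = 6·11^2. Digit sequence: (0, 0, 6).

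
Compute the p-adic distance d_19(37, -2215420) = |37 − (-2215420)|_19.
d_19(37, -2215420) = 1/130321

Step 1 — x − y = 37 − (-2215420) = 2215457. Step 2 — v_19(2215457) = 4 (factor: 2215457 = (19^4 · 17); the sign does not affect v_p). Step 3 — |x − y|_19 = 19^{-4} = 1/130321.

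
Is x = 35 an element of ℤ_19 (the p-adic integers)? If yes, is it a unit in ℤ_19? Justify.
x ∈ ℤ_19^× (unit); v_19(x) = 0

ℤ_19 = {x ∈ ℚ_19 : v_19(x) ≥ 0} and ℤ_19^× = {x ∈ ℤ_19 : v_19(x) = 0}. Here v_19(35) = v_19(num) − v_19(den) = 0; compare against these criteria.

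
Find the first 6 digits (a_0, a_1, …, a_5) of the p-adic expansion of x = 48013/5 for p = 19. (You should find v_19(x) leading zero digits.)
(a_0, …, a_5) = (0, 0, 0, 9, 11, 7)

v_19(48013/5) = 3, so a_0 = ... = a_2 = 0. Factor out: x = 19^3 · u with u = 7/5 a unit in ℤ_19. Expand u iteratively via a_{v+i} = u_i mod 19, u_{i+1} = (u_i − a_{v+i})/19:
  u_0 = 7/5;  a_3 = 9;  u_1 = (u_0 − 9)/19 = -2/5
  u_1 = -2/5;  a_4 = 11;  u_2 = (u_1 − 11)/19 = -3/5
  u_2 = -3/5;  a_5 = 7;  u_3 = (u_2 − 7)/19 = -2/5
Digits: (0, 0, 0, 9, 11, 7).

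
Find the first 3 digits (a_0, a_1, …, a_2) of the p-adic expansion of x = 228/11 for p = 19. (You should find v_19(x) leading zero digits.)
(a_0, …, a_2) = (0, 8, 10)

v_19(228/11) = 1, so a_0 = ... = a_0 = 0. Factor out: x = 19^1 · u with u = 12/11 a unit in ℤ_19. Expand u iteratively via a_{v+i} = u_i mod 19, u_{i+1} = (u_i − a_{v+i})/19:
  u_0 = 12/11;  a_1 = 8;  u_1 = (u_0 − 8)/19 = -4/11
  u_1 = -4/11;  a_2 = 10;  u_2 = (u_1 − 10)/19 = -6/11
Digits: (0, 8, 10).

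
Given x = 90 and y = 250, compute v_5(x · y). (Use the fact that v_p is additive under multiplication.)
v_5(22500) = 4

v_p(x) = 1 (factor: 90 = 5^1 · 18); v_p(y) = 3 (factor: 250 = 5^3 · 2). Additivity: v_p(xy) = v_p(x) + v_p(y) = 1 + 3 = 4. (Direct check: xy = 22500 = 5^4 · (36).)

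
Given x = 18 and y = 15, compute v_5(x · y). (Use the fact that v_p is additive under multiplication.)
v_5(270) = 1

v_p(x) = 0 (factor: 18 = 5^0 · 18); v_p(y) = 1 (factor: 15 = 5^1 · 3). Additivity: v_p(xy) = v_p(x) + v_p(y) = 0 + 1 = 1. (Direct check: xy = 270 = 5^1 · (54).)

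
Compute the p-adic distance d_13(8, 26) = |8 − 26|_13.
d_13(8, 26) = 1

Step 1 — x − y = 8 − 26 = -18. Step 2 — v_13(-18) = 0 (factor: -18 = −(13^0 · 18); the sign does not affect v_p). Step 3 — |x − y|_13 = 13^{0} = 1.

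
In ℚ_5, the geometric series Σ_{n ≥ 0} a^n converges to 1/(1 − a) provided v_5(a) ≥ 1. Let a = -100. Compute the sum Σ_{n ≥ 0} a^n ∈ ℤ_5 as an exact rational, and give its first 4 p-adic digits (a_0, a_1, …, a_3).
Σ a^n = 1/(1 − a) = 1/101;  first 4 digits = (1, 0, 1, 4)

v_5(a) = 2 ≥ 1, so the series converges in ℤ_5 to 1/(1 − a) = 1/(1 − (-100)) = 1/101. Expand this rational in ℤ_5: compute digits iteratively via d_i = x_i mod 5, x_{i+1} = (x_i − d_i)/5. The first 4 digits are (1, 0, 1, 4).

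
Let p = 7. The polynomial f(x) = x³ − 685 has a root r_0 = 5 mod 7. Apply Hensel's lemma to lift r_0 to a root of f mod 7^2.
r_1 = 19 (mod 49)

Hensel: r_{i+1} = r_i − f(r_i)/f′(r_i) mod 7^{i+2}, where f′(x) = 3x². Iterate:
  r_0 = 5 (mod 7)
  r_1 = 19 (mod 49)
Final: r = 19 with f(r) ≡ 0 mod 7^2.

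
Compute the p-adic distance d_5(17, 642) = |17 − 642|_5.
d_5(17, 642) = 1/625

Step 1 — x − y = 17 − 642 = -625. Step 2 — v_5(-625) = 4 (factor: -625 = −(5^4 · 1); the sign does not affect v_p). Step 3 — |x − y|_5 = 5^{-4} = 1/625.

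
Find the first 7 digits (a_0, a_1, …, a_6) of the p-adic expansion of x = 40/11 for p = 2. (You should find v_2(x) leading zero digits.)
(a_0, …, a_6) = (0, 0, 0, 1, 1, 1, 1)

v_2(40/11) = 3, so a_0 = ... = a_2 = 0. Factor out: x = 2^3 · u with u = 5/11 a unit in ℤ_2. Expand u iteratively via a_{v+i} = u_i mod 2, u_{i+1} = (u_i − a_{v+i})/2:
  u_0 = 5/11;  a_3 = 1;  u_1 = (u_0 − 1)/2 = -3/11
  u_1 = -3/11;  a_4 = 1;  u_2 = (u_1 − 1)/2 = -7/11
  u_2 = -7/11;  a_5 = 1;  u_3 = (u_2 − 1)/2 = -9/11
  u_3 = -9/11;  a_6 = 1;  u_4 = (u_3 − 1)/2 = -10/11
Digits: (0, 0, 0, 1, 1, 1, 1).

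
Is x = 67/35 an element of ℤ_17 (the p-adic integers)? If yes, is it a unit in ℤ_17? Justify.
x ∈ ℤ_17^× (unit); v_17(x) = 0

ℤ_17 = {x ∈ ℚ_17 : v_17(x) ≥ 0} and ℤ_17^× = {x ∈ ℤ_17 : v_17(x) = 0}. Here v_17(67/35) = v_17(num) − v_17(den) = 0; compare against these criteria.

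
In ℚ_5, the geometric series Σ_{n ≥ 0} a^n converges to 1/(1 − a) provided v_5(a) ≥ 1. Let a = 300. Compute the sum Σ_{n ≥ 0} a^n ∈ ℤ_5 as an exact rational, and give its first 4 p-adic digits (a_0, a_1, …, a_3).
Σ a^n = 1/(1 − a) = -1/299;  first 4 digits = (1, 0, 2, 2)

v_5(a) = 2 ≥ 1, so the series converges in ℤ_5 to 1/(1 − a) = 1/(1 − 300) = -1/299. Expand this rational in ℤ_5: compute digits iteratively via d_i = x_i mod 5, x_{i+1} = (x_i − d_i)/5. The first 4 digits are (1, 0, 2, 2).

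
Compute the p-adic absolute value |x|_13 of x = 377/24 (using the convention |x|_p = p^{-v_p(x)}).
|377/24|_13 = 1/13

Step 1 — compute v_13(x) by factoring powers of 13 out of the numerator and denominator: v_13(377/24) = 1. Step 2 — apply |x|_p = p^{-v_p(x)} = 13^{-1} = 1/13.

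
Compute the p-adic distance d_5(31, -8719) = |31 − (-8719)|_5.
d_5(31, -8719) = 1/625

Step 1 — x − y = 31 − (-8719) = 8750. Step 2 — v_5(8750) = 4 (factor: 8750 = (5^4 · 14); the sign does not affect v_p). Step 3 — |x − y|_5 = 5^{-4} = 1/625.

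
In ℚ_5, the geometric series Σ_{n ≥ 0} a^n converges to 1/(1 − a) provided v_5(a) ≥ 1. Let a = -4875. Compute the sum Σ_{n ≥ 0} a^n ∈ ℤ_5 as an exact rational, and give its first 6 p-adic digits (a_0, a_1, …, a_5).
Σ a^n = 1/(1 − a) = 1/4876;  first 6 digits = (1, 0, 0, 1, 2, 3)

v_5(a) = 3 ≥ 1, so the series converges in ℤ_5 to 1/(1 − a) = 1/(1 − (-4875)) = 1/4876. Expand this rational in ℤ_5: compute digits iteratively via d_i = x_i mod 5, x_{i+1} = (x_i − d_i)/5. The first 6 digits are (1, 0, 0, 1, 2, 3).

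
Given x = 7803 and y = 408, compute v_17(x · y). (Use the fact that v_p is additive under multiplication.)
v_17(3183624) = 3

v_p(x) = 2 (factor: 7803 = 17^2 · 27); v_p(y) = 1 (factor: 408 = 17^1 · 24). Additivity: v_p(xy) = v_p(x) + v_p(y) = 2 + 1 = 3. (Direct check: xy = 3183624 = 17^3 · (648).)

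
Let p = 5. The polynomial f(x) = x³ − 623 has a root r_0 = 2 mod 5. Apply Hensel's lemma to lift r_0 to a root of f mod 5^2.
r_1 = 22 (mod 25)

Hensel: r_{i+1} = r_i − f(r_i)/f′(r_i) mod 5^{i+2}, where f′(x) = 3x². Iterate:
  r_0 = 2 (mod 5)
  r_1 = 22 (mod 25)
Final: r = 22 with f(r) ≡ 0 mod 5^2.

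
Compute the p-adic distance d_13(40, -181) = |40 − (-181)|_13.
d_13(40, -181) = 1/13

Step 1 — x − y = 40 − (-181) = 221. Step 2 — v_13(221) = 1 (factor: 221 = (13^1 · 17); the sign does not affect v_p). Step 3 — |x − y|_13 = 13^{-1} = 1/13.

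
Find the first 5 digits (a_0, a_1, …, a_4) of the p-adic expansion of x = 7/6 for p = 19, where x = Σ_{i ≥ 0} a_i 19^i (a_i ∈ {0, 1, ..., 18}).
(a_0, …, a_4) = (17, 15, 15, 15, 15)

v_19(7/6) = 0 (numerator and denominator both coprime to 19), so x ∈ ℤ_19^×. Compute digits iteratively via a_i = x_i mod 19, x_{i+1} = (x_i − a_i)/19, with x_0 = x:
  x_0 = 7/6;  a_0 = 17;  x_1 = (x_0 − 17)/19 = -5/6
  x_1 = -5/6;  a_1 = 15;  x_2 = (x_1 − 15)/19 = -5/6
  x_2 = -5/6;  a_2 = 15;  x_3 = (x_2 − 15)/19 = -5/6
  x_3 = -5/6;  a_3 = 15;  x_4 = (x_3 − 15)/19 = -5/6
  x_4 = -5/6;  a_4 = 15;  x_5 = (x_4 − 15)/19 = -5/6
Digits: (17, 15, 15, 15, 15).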